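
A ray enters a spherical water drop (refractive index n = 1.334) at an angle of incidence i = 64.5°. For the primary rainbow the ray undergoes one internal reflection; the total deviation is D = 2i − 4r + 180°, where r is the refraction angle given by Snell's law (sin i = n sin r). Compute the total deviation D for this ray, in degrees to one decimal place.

sin r = sin 64.5° / 1.334 = 0.9026/1.334 = 0.6766; r = 42.58°.
D = 2·64.5° − 4·42.58° + 180° = 129.00° − 170.31° + 180° = 138.69°.

138.7°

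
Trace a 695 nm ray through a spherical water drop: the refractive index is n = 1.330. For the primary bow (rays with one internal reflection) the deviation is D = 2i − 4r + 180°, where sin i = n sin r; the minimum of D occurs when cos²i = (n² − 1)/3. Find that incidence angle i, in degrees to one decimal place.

cos²i = (1.330² − 1)/3 = (1.76890 − 1)/3 = 0.25630.
cos i = 0.50626, so i = 59.585°.

59.6°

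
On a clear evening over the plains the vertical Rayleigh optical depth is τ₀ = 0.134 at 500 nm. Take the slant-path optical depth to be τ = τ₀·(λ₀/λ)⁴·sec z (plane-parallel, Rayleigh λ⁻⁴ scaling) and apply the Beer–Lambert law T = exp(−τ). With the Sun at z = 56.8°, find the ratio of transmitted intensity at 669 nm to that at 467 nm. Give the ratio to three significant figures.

1.28

Airmass: sec 56.8° = 1.8263.
τ(669 nm) = 0.134 × (500/669)⁴ × 1.8263 = 0.134 × 0.3120 × 1.8263 = 0.0764.
τ(467 nm) = 0.134 × (500/467)⁴ × 1.8263 = 0.134 × 1.3141 × 1.8263 = 0.3216.
T(669)/T(467) = exp(τ_B − τ_A) = exp(0.2452) = 1.2779.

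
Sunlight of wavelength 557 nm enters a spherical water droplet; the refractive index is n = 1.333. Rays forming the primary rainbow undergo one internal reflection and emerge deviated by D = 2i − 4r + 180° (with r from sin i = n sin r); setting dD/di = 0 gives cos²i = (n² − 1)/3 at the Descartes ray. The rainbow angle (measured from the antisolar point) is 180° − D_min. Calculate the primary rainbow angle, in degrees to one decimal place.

cos²i = (1.77689 − 1)/3 = 0.25896; i = arccos(0.50888) = 59.410°.
sin r = sin 59.410°/1.333 = 0.64579; r = 40.225°.
D_min = 2·59.410° − 4·40.225° + 180° = 137.922°.
Rainbow angle = 180° − D_min = 42.078°.

42.1°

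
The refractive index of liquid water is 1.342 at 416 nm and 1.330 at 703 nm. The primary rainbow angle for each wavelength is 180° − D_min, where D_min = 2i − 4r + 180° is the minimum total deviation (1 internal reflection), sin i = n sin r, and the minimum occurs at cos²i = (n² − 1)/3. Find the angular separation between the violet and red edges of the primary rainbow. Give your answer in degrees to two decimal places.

At 416 nm (n = 1.342): cos²i = 0.26699 → i = 58.888°, r = 39.641°, D_min = 139.213°, rainbow angle = 40.787°.
At 703 nm (n = 1.330): cos²i = 0.25630 → i = 59.585°, r = 40.422°, D_min = 137.484°, rainbow angle = 42.516°.
Angular width = |40.787° − 42.516°| = 1.729°.

1.73°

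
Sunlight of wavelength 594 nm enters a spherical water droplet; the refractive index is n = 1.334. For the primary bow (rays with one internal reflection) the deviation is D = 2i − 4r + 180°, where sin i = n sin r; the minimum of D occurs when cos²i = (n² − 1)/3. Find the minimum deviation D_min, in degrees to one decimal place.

138.1°

cos²i = (1.77956 − 1)/3 = 0.25985; i = arccos(0.50976) = 59.352°.
sin r = sin 59.352°/1.334 = 0.64492; r = 40.159°.
D_min = 2·59.352° − 4·40.159° + 180° = 138.067°.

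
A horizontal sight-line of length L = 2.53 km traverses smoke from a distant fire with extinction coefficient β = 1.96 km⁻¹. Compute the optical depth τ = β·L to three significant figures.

4.96

τ = β·L = 1.96 × 2.53 = 4.9588.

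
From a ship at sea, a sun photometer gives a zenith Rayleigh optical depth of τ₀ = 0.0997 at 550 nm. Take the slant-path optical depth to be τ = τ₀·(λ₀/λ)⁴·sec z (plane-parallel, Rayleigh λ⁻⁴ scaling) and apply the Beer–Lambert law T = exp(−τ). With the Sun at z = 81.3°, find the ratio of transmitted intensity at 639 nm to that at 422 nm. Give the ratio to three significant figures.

4.66

Airmass: sec 81.3° = 6.6111.
τ(639 nm) = 0.0997 × (550/639)⁴ × 6.6111 = 0.0997 × 0.5488 × 6.6111 = 0.3618.
τ(422 nm) = 0.0997 × (550/422)⁴ × 6.6111 = 0.0997 × 2.8854 × 6.6111 = 1.9018.
T(639)/T(422) = exp(τ_B − τ_A) = exp(1.5401) = 4.6649.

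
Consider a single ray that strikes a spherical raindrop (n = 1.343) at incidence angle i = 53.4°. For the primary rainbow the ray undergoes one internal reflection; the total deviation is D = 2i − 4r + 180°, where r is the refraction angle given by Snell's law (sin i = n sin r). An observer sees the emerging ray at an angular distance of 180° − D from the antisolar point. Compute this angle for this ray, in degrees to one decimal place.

40.0°

sin r = sin 53.4° / 1.343 = 0.8028/1.343 = 0.5978; r = 36.71°.
D = 2·53.4° − 4·36.71° + 180° = 106.80° − 146.84° + 180° = 139.96°.
Angle from antisolar point = 180° − D = 40.04°.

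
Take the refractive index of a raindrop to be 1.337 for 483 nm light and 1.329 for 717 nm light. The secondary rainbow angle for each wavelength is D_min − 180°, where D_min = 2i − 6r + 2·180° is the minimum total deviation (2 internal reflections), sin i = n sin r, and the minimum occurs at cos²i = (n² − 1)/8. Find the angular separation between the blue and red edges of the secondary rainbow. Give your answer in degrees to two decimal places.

At 483 nm (n = 1.337): cos²i = 0.09845 → i = 71.714°, r = 45.249°, D_min = 231.934°, rainbow angle = 51.934°.
At 717 nm (n = 1.329): cos²i = 0.09578 → i = 71.972°, r = 45.685°, D_min = 229.837°, rainbow angle = 49.837°.
Angular width = |51.934° − 49.837°| = 2.097°.

2.10°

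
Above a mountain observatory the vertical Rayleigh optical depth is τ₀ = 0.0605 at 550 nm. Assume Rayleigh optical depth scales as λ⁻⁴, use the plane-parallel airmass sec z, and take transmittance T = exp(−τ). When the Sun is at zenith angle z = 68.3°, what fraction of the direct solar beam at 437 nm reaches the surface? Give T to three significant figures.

sec 68.3° = 2.7046.
τ = 0.0605 × (550/437)⁴ × 2.7046 = 0.0605 × 2.5091 × 2.7046 = 0.4106.
T = exp(−0.4106) = 0.6633.

0.663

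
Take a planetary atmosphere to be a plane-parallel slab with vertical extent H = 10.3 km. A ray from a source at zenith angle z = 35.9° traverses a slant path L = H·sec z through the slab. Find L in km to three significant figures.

sec z = 1/cos 35.9° = 1.2345.
L = 10.3 × 1.2345 = 12.715 km.

12.7 km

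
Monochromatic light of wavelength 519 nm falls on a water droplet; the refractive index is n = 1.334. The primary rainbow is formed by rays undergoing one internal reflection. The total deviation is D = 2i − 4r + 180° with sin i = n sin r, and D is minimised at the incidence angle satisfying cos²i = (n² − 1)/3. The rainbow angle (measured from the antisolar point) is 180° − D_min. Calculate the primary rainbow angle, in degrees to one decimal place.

cos²i = (1.77956 − 1)/3 = 0.25985; i = arccos(0.50976) = 59.352°.
sin r = sin 59.352°/1.334 = 0.64492; r = 40.159°.
D_min = 2·59.352° − 4·40.159° + 180° = 138.067°.
Rainbow angle = 180° − D_min = 41.933°.

41.9°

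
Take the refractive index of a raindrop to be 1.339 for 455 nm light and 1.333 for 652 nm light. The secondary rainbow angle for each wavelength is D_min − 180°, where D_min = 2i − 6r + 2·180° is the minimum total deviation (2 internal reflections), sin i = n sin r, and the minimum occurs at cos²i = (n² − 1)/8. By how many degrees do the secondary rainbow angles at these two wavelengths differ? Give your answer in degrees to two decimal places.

1.56°

At 455 nm (n = 1.339): cos²i = 0.09912 → i = 71.650°, r = 45.141°, D_min = 232.451°, rainbow angle = 52.451°.
At 652 nm (n = 1.333): cos²i = 0.09711 → i = 71.843°, r = 45.466°, D_min = 230.891°, rainbow angle = 50.891°.
Angular width = |52.451° − 50.891°| = 1.560°.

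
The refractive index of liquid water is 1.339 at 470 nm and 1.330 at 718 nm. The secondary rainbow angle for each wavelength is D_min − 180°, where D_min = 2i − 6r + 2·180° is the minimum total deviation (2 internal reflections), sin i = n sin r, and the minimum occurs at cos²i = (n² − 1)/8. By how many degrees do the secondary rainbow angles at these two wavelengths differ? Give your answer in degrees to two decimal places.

At 470 nm (n = 1.339): cos²i = 0.09912 → i = 71.650°, r = 45.141°, D_min = 232.451°, rainbow angle = 52.451°.
At 718 nm (n = 1.330): cos²i = 0.09611 → i = 71.940°, r = 45.630°, D_min = 230.101°, rainbow angle = 50.101°.
Angular width = |52.451° − 50.101°| = 2.350°.

2.35°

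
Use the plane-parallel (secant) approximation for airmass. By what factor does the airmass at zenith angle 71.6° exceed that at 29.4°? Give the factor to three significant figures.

X(71.6°)/X(29.4°) = sec 71.6° / sec 29.4° = cos 29.4° / cos 71.6° = 0.8712/0.3156 = 2.7601.

2.76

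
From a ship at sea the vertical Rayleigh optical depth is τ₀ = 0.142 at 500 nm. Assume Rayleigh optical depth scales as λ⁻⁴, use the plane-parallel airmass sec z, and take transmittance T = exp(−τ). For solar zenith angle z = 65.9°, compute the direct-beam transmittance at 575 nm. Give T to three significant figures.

0.820

sec 65.9° = 2.4490.
τ = 0.142 × (500/575)⁴ × 2.4490 = 0.142 × 0.5718 × 2.4490 = 0.1988.
T = exp(−0.1988) = 0.8197.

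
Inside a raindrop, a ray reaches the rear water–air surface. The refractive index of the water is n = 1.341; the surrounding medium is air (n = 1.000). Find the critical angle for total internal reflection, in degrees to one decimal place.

sin θ_c = n_air / n = 1.000 / 1.341 = 0.7457.
θ_c = arcsin(0.7457) = 48.22°.

48.2°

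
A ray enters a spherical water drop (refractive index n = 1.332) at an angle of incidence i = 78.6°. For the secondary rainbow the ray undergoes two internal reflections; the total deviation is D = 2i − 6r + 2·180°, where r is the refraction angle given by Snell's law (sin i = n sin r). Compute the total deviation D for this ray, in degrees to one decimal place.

sin r = sin 78.6° / 1.332 = 0.9803/1.332 = 0.7359; r = 47.39°.
D = 2·78.6° − 6·47.39° + 2·180° = 157.20° − 284.32° + 360° = 232.88°.

232.9°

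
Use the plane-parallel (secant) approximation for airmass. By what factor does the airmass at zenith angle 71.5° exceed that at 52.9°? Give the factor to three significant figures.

X(71.5°)/X(52.9°) = sec 71.5° / sec 52.9° = cos 52.9° / cos 71.5° = 0.6032/0.3173 = 1.9010.

1.90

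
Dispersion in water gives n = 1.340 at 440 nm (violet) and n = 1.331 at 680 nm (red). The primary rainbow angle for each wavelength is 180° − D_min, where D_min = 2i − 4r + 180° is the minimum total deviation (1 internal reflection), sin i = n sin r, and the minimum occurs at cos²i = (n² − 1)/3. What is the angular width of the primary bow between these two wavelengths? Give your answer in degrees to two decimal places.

1.30°

At 440 nm (n = 1.340): cos²i = 0.26520 → i = 59.004°, r = 39.770°, D_min = 138.929°, rainbow angle = 41.071°.
At 680 nm (n = 1.331): cos²i = 0.25719 → i = 59.527°, r = 40.356°, D_min = 137.630°, rainbow angle = 42.370°.
Angular width = |41.071° − 42.370°| = 1.299°.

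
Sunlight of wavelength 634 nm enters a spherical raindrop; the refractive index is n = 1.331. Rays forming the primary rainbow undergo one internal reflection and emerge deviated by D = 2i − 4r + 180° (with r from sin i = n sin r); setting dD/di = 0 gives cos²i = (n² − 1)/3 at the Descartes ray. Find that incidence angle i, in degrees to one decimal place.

cos²i = (1.331² − 1)/3 = (1.77156 − 1)/3 = 0.25719.
cos i = 0.50714, so i = 59.527°.

59.5°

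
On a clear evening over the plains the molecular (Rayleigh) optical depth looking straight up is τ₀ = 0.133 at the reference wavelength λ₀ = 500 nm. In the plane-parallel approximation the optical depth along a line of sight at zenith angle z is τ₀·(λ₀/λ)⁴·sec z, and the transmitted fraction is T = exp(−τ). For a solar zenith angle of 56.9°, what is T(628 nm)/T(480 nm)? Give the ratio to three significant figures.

Airmass: sec 56.9° = 1.8312.
τ(628 nm) = 0.133 × (500/628)⁴ × 1.8312 = 0.133 × 0.4018 × 1.8312 = 0.0979.
τ(480 nm) = 0.133 × (500/480)⁴ × 1.8312 = 0.133 × 1.1774 × 1.8312 = 0.2867.
T(628)/T(480) = exp(τ_B − τ_A) = exp(0.1889) = 1.2079.

1.21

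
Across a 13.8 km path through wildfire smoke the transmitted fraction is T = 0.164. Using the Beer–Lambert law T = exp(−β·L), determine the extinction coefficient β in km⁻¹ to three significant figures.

Beer–Lambert: T = exp(−βL) ⇒ β = −ln(T)/L = −ln(0.164)/13.8 = 1.8079/13.8 = 0.131 km⁻¹.

0.131 km⁻¹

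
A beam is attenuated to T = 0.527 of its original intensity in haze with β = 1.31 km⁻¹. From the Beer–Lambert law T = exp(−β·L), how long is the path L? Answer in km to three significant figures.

0.489 km

Beer–Lambert: T = exp(−βL) ⇒ L = −ln(T)/β = −ln(0.527)/1.31 = 0.6406/1.31 = 0.489 km.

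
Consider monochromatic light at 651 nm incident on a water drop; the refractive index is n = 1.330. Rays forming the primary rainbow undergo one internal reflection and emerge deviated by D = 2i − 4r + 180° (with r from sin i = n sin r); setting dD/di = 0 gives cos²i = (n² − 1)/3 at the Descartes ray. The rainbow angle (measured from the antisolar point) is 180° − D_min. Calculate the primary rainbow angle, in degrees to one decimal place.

cos²i = (1.76890 − 1)/3 = 0.25630; i = arccos(0.50626) = 59.585°.
sin r = sin 59.585°/1.330 = 0.64841; r = 40.422°.
D_min = 2·59.585° − 4·40.422° + 180° = 137.484°.
Rainbow angle = 180° − D_min = 42.516°.

42.5°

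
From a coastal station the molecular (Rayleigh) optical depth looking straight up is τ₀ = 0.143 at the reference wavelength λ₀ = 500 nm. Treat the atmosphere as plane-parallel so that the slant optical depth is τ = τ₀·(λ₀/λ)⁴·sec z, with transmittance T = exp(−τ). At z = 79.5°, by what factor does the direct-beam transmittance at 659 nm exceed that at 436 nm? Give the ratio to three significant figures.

3.00

Airmass: sec 79.5° = 5.4874.
τ(659 nm) = 0.143 × (500/659)⁴ × 5.4874 = 0.143 × 0.3314 × 5.4874 = 0.2600.
τ(436 nm) = 0.143 × (500/436)⁴ × 5.4874 = 0.143 × 1.7296 × 5.4874 = 1.3572.
T(659)/T(436) = exp(τ_B − τ_A) = exp(1.0971) = 2.9956.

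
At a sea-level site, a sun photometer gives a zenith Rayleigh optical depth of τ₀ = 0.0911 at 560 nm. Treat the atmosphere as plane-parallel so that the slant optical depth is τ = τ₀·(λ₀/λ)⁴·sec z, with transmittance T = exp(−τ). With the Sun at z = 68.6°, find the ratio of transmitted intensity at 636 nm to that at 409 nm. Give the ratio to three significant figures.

2.07

Airmass: sec 68.6° = 2.7407.
τ(636 nm) = 0.0911 × (560/636)⁴ × 2.7407 = 0.0911 × 0.6011 × 2.7407 = 0.1501.
τ(409 nm) = 0.0911 × (560/409)⁴ × 2.7407 = 0.0911 × 3.5145 × 2.7407 = 0.8775.
T(636)/T(409) = exp(τ_B − τ_A) = exp(0.7274) = 2.0697.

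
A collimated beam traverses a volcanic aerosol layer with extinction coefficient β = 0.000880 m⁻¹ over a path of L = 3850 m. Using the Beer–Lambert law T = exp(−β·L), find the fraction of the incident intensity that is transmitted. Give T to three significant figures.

0.0338

τ = β·L = 0.000880 × 3850 = 3.3880.
T = exp(−3.3880) = 0.0338.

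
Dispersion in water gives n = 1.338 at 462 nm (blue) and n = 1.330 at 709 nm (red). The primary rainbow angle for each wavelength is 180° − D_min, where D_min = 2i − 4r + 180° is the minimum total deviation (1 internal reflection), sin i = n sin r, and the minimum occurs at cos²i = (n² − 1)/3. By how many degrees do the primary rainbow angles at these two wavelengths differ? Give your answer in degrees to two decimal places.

1.16°

At 462 nm (n = 1.338): cos²i = 0.26341 → i = 59.120°, r = 39.899°, D_min = 138.643°, rainbow angle = 41.357°.
At 709 nm (n = 1.330): cos²i = 0.25630 → i = 59.585°, r = 40.422°, D_min = 137.484°, rainbow angle = 42.516°.
Angular width = |41.357° − 42.516°| = 1.160°.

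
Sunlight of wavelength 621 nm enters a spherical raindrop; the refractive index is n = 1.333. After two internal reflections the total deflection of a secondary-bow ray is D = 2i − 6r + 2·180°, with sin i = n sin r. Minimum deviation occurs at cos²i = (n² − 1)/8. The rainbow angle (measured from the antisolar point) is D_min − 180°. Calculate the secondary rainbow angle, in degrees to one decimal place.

50.9°

cos²i = (1.77689 − 1)/8 = 0.09711; i = arccos(0.31163) = 71.843°.
sin r = sin 71.843°/1.333 = 0.71283; r = 45.466°.
D_min = 2·71.843° − 6·45.466° + 360° = 230.891°.
Rainbow angle = D_min − 180° = 50.891°.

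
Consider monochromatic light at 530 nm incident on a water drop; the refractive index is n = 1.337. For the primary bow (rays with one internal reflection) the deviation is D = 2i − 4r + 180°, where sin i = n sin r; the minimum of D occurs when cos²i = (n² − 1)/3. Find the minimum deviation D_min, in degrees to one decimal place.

138.5°

cos²i = (1.78757 − 1)/3 = 0.26252; i = arccos(0.51237) = 59.178°.
sin r = sin 59.178°/1.337 = 0.64231; r = 39.964°.
D_min = 2·59.178° − 4·39.964° + 180° = 138.500°.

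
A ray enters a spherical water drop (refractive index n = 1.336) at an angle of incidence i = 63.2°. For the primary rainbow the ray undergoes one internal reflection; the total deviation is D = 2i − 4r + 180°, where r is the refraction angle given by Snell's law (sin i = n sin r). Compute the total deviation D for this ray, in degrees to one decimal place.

138.7°

sin r = sin 63.2° / 1.336 = 0.8926/1.336 = 0.6681; r = 41.92°.
D = 2·63.2° − 4·41.92° + 180° = 126.40° − 167.68° + 180° = 138.72°.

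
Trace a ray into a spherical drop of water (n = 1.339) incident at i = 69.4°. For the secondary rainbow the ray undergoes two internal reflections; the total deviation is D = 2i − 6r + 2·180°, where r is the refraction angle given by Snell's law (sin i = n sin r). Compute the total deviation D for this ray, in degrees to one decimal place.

232.7°

sin r = sin 69.4° / 1.339 = 0.9361/1.339 = 0.6991; r = 44.35°.
D = 2·69.4° − 6·44.35° + 2·180° = 138.80° − 266.12° + 360° = 232.68°.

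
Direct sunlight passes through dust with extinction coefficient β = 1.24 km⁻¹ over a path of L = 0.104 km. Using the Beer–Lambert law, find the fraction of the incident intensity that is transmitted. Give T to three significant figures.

0.879

τ = β·L = 1.24 × 0.104 = 0.1290.
T = exp(−0.1290) = 0.8790.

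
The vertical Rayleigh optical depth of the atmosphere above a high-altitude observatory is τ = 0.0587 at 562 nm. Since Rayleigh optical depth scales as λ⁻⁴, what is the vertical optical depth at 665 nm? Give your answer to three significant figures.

0.0299

τ(665 nm) = τ(562 nm) × (562/665)⁴ = 0.0587 × (0.8451)⁴ = 0.0587 × 0.5101 = 0.0299.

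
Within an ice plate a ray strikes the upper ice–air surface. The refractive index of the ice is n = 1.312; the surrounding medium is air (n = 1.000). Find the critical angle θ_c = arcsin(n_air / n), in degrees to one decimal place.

sin θ_c = n_air / n = 1.000 / 1.312 = 0.7622.
θ_c = arcsin(0.7622) = 49.66°.

49.7°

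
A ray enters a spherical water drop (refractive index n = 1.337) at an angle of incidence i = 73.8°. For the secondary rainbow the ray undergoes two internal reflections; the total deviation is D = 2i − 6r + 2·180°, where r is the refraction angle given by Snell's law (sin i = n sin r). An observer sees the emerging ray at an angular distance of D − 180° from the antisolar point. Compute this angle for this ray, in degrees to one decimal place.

52.1°

sin r = sin 73.8° / 1.337 = 0.9603/1.337 = 0.7182; r = 45.91°.
D = 2·73.8° − 6·45.91° + 2·180° = 147.60° − 275.46° + 360° = 232.14°.
Angle from antisolar point = D − 180° = 52.14°.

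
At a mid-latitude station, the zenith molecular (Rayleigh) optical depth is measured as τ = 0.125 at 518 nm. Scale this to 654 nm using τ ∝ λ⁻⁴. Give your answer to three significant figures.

τ(654 nm) = τ(518 nm) × (518/654)⁴ = 0.125 × (0.7920)⁴ = 0.125 × 0.3936 = 0.0492.

0.0492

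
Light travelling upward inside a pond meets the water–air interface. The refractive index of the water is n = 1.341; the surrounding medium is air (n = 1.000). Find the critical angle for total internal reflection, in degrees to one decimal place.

48.2°

sin θ_c = n_air / n = 1.000 / 1.341 = 0.7457.
θ_c = arcsin(0.7457) = 48.22°.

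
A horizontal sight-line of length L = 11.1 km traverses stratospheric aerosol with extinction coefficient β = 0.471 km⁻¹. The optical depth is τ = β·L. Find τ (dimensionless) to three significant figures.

τ = β·L = 0.471 × 11.1 = 5.2281.

5.23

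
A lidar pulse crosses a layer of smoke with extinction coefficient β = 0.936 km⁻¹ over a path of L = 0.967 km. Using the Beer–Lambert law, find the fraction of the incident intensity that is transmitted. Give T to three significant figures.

0.404

τ = β·L = 0.936 × 0.967 = 0.9051.
T = exp(−0.9051) = 0.4045.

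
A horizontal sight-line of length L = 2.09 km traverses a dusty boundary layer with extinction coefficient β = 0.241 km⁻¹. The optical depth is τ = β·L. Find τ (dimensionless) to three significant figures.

0.504

τ = β·L = 0.241 × 2.09 = 0.5037.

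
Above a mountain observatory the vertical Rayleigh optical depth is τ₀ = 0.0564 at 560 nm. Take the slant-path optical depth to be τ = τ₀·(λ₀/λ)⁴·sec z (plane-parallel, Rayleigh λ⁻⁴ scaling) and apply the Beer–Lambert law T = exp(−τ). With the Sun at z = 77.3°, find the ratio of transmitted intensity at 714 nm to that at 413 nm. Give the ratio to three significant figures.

2.16

Airmass: sec 77.3° = 4.5486.
τ(714 nm) = 0.0564 × (560/714)⁴ × 4.5486 = 0.0564 × 0.3784 × 4.5486 = 0.0971.
τ(413 nm) = 0.0564 × (560/413)⁴ × 4.5486 = 0.0564 × 3.3803 × 4.5486 = 0.8672.
T(714)/T(413) = exp(τ_B − τ_A) = exp(0.7701) = 2.1600.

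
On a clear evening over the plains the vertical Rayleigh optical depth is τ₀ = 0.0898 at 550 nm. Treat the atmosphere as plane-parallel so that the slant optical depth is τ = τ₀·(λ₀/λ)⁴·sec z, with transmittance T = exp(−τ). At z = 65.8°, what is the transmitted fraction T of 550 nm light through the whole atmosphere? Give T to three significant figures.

0.803

sec 65.8° = 2.4395.
τ = 0.0898 × (550/550)⁴ × 2.4395 = 0.0898 × 1.0000 × 2.4395 = 0.2191.
T = exp(−0.2191) = 0.8033.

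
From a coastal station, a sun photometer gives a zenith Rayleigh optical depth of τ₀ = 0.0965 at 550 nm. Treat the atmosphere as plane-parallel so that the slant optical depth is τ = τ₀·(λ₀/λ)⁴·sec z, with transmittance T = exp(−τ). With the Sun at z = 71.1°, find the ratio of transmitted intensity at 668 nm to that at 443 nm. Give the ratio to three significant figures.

1.77

Airmass: sec 71.1° = 3.0872.
τ(668 nm) = 0.0965 × (550/668)⁴ × 3.0872 = 0.0965 × 0.4596 × 3.0872 = 0.1369.
τ(443 nm) = 0.0965 × (550/443)⁴ × 3.0872 = 0.0965 × 2.3759 × 3.0872 = 0.7078.
T(668)/T(443) = exp(τ_B − τ_A) = exp(0.5709) = 1.7699.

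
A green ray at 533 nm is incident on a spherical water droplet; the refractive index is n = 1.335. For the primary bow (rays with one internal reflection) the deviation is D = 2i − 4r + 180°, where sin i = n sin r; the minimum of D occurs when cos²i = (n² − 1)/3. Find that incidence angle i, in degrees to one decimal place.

cos²i = (1.335² − 1)/3 = (1.78222 − 1)/3 = 0.26074.
cos i = 0.51063, so i = 59.294°.

59.3°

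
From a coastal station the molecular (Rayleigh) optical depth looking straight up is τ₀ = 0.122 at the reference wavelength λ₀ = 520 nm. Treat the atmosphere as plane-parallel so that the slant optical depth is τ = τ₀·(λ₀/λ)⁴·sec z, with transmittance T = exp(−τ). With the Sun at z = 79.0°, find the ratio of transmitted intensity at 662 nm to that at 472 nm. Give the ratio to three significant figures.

Airmass: sec 79.0° = 5.2408.
τ(662 nm) = 0.122 × (520/662)⁴ × 5.2408 = 0.122 × 0.3807 × 5.2408 = 0.2434.
τ(472 nm) = 0.122 × (520/472)⁴ × 5.2408 = 0.122 × 1.4731 × 5.2408 = 0.9419.
T(662)/T(472) = exp(τ_B − τ_A) = exp(0.6985) = 2.0107.

2.01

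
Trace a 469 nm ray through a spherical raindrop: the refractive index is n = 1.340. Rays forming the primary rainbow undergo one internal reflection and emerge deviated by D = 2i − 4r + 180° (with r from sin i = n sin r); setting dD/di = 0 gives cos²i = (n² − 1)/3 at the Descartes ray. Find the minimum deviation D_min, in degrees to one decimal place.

138.9°

cos²i = (1.79560 − 1)/3 = 0.26520; i = arccos(0.51498) = 59.004°.
sin r = sin 59.004°/1.340 = 0.63971; r = 39.770°.
D_min = 2·59.004° − 4·39.770° + 180° = 138.929°.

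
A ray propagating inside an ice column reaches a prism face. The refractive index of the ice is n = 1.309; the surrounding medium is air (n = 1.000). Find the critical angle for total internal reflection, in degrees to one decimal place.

sin θ_c = n_air / n = 1.000 / 1.309 = 0.7639.
θ_c = arcsin(0.7639) = 49.81°.

49.8°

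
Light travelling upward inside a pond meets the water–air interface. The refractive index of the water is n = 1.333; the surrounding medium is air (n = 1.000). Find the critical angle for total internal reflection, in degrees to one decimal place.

48.6°

sin θ_c = n_air / n = 1.000 / 1.333 = 0.7502.
θ_c = arcsin(0.7502) = 48.61°.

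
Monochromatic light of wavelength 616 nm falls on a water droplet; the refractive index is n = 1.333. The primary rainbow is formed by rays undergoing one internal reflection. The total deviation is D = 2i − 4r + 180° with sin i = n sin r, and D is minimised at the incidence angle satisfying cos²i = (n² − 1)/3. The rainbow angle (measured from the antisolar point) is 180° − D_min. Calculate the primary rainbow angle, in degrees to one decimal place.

cos²i = (1.77689 − 1)/3 = 0.25896; i = arccos(0.50888) = 59.410°.
sin r = sin 59.410°/1.333 = 0.64579; r = 40.225°.
D_min = 2·59.410° − 4·40.225° + 180° = 137.922°.
Rainbow angle = 180° − D_min = 42.078°.

42.1°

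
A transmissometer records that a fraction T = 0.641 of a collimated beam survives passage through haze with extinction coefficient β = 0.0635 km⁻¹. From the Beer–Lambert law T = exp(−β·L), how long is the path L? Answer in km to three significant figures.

7.00 km

Beer–Lambert: T = exp(−βL) ⇒ L = −ln(T)/β = −ln(0.641)/0.0635 = 0.4447/0.0635 = 7.004 km.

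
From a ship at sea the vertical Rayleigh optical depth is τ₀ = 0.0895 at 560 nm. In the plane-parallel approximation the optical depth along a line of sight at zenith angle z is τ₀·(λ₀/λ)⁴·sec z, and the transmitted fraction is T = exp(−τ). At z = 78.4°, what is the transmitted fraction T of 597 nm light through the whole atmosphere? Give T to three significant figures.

0.709

sec 78.4° = 4.9732.
τ = 0.0895 × (560/597)⁴ × 4.9732 = 0.0895 × 0.7742 × 4.9732 = 0.3446.
T = exp(−0.3446) = 0.7085.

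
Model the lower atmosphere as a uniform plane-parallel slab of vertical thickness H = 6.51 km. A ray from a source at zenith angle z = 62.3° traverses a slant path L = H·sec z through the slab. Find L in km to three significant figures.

14.0 km

sec z = 1/cos 62.3° = 2.1513.
L = 6.51 × 2.1513 = 14.005 km.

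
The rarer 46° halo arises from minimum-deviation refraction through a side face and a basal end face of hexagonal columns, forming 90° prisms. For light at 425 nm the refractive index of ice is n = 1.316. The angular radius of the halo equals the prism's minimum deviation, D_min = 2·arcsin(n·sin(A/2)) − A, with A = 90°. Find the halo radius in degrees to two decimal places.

n·sin(A/2) = 1.316 × sin 45° = 1.316 × 0.7071 = 0.9306.
D_min = 2·arcsin(0.9306) − 90° = 2 × 68.521° − 90° = 47.042°.

47.04°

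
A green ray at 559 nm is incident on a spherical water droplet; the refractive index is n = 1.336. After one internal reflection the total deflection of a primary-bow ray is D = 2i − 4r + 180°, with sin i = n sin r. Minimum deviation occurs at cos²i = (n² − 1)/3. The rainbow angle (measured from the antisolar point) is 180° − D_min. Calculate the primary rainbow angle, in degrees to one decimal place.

41.6°

cos²i = (1.78490 − 1)/3 = 0.26163; i = arccos(0.51150) = 59.236°.
sin r = sin 59.236°/1.336 = 0.64318; r = 40.029°.
D_min = 2·59.236° − 4·40.029° + 180° = 138.356°.
Rainbow angle = 180° − D_min = 41.644°.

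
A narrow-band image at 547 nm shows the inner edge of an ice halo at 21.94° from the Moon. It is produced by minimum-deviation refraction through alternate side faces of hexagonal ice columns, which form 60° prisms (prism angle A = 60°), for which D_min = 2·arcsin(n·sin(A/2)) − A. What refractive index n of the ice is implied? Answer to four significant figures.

1.311

Rearranging: n = sin((D_min + A)/2) / sin(A/2).
(D_min + A)/2 = (21.94° + 60°)/2 = 40.970°.
n = sin 40.970° / sin 30° = 0.6557 / 0.5000 = 1.3113.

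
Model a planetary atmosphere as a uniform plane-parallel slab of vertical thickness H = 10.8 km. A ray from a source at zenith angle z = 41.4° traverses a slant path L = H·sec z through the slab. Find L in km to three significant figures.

sec z = 1/cos 41.4° = 1.3331.
L = 10.8 × 1.3331 = 14.398 km.

14.4 km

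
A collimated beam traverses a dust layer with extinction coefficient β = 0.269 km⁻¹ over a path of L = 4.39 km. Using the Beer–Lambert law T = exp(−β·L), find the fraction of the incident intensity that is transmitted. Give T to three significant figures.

τ = β·L = 0.269 × 4.39 = 1.1809.
T = exp(−1.1809) = 0.3070.

0.307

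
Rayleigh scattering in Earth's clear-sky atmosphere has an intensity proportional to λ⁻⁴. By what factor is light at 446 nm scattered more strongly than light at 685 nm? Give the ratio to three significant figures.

Rayleigh scattering ∝ λ⁻⁴, so the ratio of coefficients is the inverse fourth power of the wavelength ratio.
σ(446)/σ(685) = (685/446)⁴ = (1.5359)⁴ = 5.564.

5.56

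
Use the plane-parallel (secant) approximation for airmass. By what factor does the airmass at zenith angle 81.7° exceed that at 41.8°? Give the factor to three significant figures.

5.16

X(81.7°)/X(41.8°) = sec 81.7° / sec 41.8° = cos 41.8° / cos 81.7° = 0.7455/0.1444 = 5.1641.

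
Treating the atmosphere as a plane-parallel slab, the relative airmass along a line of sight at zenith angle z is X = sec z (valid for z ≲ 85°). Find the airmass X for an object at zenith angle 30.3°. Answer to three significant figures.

X = sec z = 1/cos 30.3° = 1/0.8634 = 1.1582.

1.16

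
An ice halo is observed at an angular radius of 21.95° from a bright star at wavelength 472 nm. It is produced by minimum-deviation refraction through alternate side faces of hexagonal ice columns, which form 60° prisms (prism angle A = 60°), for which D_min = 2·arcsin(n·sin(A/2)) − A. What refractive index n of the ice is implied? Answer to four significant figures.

Rearranging: n = sin((D_min + A)/2) / sin(A/2).
(D_min + A)/2 = (21.95° + 60°)/2 = 40.975°.
n = sin 40.975° / sin 30° = 0.6557 / 0.5000 = 1.3115.

1.311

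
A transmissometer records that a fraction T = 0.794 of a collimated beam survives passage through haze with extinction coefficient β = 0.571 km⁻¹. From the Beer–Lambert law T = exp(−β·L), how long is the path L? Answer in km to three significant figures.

0.404 km

Beer–Lambert: T = exp(−βL) ⇒ L = −ln(T)/β = −ln(0.794)/0.571 = 0.2307/0.571 = 0.404 km.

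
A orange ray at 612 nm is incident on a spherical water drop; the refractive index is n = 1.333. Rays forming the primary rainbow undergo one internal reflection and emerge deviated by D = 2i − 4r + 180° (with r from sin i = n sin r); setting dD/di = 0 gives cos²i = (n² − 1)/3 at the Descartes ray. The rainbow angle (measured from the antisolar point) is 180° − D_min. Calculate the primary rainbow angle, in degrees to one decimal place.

cos²i = (1.77689 − 1)/3 = 0.25896; i = arccos(0.50888) = 59.410°.
sin r = sin 59.410°/1.333 = 0.64579; r = 40.225°.
D_min = 2·59.410° − 4·40.225° + 180° = 137.922°.
Rainbow angle = 180° − D_min = 42.078°.

42.1°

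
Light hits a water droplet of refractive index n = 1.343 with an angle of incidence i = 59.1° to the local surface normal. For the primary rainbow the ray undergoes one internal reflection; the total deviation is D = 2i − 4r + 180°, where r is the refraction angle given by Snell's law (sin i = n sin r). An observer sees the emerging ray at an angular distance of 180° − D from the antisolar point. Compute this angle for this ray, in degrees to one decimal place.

40.6°

sin r = sin 59.1° / 1.343 = 0.8581/1.343 = 0.6389; r = 39.71°.
D = 2·59.1° − 4·39.71° + 180° = 118.20° − 158.84° + 180° = 139.36°.
Angle from antisolar point = 180° − D = 40.64°.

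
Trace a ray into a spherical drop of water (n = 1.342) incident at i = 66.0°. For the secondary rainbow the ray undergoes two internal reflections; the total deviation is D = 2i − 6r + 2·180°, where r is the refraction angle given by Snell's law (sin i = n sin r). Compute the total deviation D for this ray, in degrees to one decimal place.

sin r = sin 66.0° / 1.342 = 0.9135/1.342 = 0.6807; r = 42.90°.
D = 2·66.0° − 6·42.90° + 2·180° = 132.00° − 257.41° + 360° = 234.59°.

234.6°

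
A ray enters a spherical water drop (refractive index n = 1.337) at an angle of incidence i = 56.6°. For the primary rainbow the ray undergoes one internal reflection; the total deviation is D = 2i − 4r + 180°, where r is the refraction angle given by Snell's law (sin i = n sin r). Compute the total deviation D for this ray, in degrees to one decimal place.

138.6°

sin r = sin 56.6° / 1.337 = 0.8348/1.337 = 0.6244; r = 38.64°.
D = 2·56.6° − 4·38.64° + 180° = 113.20° − 154.56° + 180° = 138.64°.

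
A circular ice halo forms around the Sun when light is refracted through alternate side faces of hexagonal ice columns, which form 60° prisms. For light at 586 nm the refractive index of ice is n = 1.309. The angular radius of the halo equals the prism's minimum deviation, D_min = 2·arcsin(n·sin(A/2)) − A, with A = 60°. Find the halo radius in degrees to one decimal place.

21.8°

n·sin(A/2) = 1.309 × sin 30° = 1.309 × 0.5000 = 0.6545.
D_min = 2·arcsin(0.6545) − 60° = 2 × 40.882° − 60° = 21.763°.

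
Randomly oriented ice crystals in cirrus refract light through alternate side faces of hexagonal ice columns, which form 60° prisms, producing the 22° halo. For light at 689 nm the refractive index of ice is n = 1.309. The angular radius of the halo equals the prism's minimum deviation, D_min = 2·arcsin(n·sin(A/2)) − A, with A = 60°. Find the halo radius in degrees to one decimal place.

21.8°

n·sin(A/2) = 1.309 × sin 30° = 1.309 × 0.5000 = 0.6545.
D_min = 2·arcsin(0.6545) − 60° = 2 × 40.882° − 60° = 21.763°.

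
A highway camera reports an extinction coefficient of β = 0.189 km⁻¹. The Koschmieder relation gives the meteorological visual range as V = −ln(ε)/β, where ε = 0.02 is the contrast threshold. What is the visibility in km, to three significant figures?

V = −ln(0.02) / 0.189 = 3.912 / 0.189 = 20.6985 km.

20.7 km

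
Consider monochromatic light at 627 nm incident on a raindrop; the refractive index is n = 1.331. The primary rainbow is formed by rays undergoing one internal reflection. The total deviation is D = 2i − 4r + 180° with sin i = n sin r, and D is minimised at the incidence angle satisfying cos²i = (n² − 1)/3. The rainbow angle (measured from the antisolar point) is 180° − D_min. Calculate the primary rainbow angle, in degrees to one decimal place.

cos²i = (1.77156 − 1)/3 = 0.25719; i = arccos(0.50714) = 59.527°.
sin r = sin 59.527°/1.331 = 0.64753; r = 40.356°.
D_min = 2·59.527° − 4·40.356° + 180° = 137.630°.
Rainbow angle = 180° − D_min = 42.370°.

42.4°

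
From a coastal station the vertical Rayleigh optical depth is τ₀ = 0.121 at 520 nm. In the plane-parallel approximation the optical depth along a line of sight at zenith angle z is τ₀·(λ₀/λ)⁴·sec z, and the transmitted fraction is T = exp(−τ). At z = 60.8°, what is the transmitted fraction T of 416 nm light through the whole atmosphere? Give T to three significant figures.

sec 60.8° = 2.0498.
τ = 0.121 × (520/416)⁴ × 2.0498 = 0.121 × 2.4414 × 2.0498 = 0.6055.
T = exp(−0.6055) = 0.5458.

0.546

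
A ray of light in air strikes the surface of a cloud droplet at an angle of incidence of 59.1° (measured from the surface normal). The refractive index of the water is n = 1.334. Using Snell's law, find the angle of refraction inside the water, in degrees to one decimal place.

Snell: sin θ_r = sin θ_i / n = sin 59.1° / 1.334 = 0.8581 / 1.334 = 0.6432.
θ_r = arcsin(0.6432) = 40.03°.

40.0°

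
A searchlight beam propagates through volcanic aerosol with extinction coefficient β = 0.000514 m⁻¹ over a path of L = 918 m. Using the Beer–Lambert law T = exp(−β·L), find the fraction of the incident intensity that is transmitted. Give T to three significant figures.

τ = β·L = 0.000514 × 918 = 0.4719.
T = exp(−0.4719) = 0.6238.

0.624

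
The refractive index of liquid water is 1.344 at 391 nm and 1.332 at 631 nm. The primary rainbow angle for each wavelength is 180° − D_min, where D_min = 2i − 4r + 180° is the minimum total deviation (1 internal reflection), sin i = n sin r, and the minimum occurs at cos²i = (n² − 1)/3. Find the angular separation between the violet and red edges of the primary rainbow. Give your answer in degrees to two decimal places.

1.72°

At 391 nm (n = 1.344): cos²i = 0.26878 → i = 58.772°, r = 39.512°, D_min = 139.495°, rainbow angle = 40.505°.
At 631 nm (n = 1.332): cos²i = 0.25807 → i = 59.469°, r = 40.290°, D_min = 137.776°, rainbow angle = 42.224°.
Angular width = |40.505° − 42.224°| = 1.719°.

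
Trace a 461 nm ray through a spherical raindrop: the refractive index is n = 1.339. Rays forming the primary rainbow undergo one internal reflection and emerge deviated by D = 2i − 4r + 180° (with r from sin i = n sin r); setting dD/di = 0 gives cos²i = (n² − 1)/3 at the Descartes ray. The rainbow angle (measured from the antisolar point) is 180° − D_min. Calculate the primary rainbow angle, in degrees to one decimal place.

cos²i = (1.79292 − 1)/3 = 0.26431; i = arccos(0.51411) = 59.062°.
sin r = sin 59.062°/1.339 = 0.64057; r = 39.834°.
D_min = 2·59.062° − 4·39.834° + 180° = 138.786°.
Rainbow angle = 180° − D_min = 41.214°.

41.2°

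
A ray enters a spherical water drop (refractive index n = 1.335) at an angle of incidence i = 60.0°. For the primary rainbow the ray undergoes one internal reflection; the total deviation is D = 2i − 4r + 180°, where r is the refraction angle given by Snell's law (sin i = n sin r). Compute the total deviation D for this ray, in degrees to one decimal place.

sin r = sin 60.0° / 1.335 = 0.8660/1.335 = 0.6487; r = 40.44°.
D = 2·60.0° − 4·40.44° + 180° = 120.00° − 161.78° + 180° = 138.22°.

138.2°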